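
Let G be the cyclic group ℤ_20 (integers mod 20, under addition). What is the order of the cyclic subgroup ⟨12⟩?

5

In ℤ_20, the order of an element a is n/gcd(a, n).
gcd(12, 20) = 4, so |⟨12⟩| = 20/4 = 5.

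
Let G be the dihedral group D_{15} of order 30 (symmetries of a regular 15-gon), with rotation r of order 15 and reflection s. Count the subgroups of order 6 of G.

|G| = 30 and 6 | 30, so subgroups of order 6 are possible by Lagrange.
The subgroups of order 6 are: {e, r^5, r^10, s, r^5s, r^10s}; {e, r^5, r^10, rs, r^6s, r^11s}; {e, r^5, r^10, r^2s, r^7s, r^12s}; {e, r^5, r^10, r^3s, r^8s, r^13s}; … (5 in all).
So G has 5 subgroups of order 6.

5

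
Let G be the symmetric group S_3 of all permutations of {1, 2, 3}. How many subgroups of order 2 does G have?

|G| = 6 and 2 | 6, so subgroups of order 2 are possible by Lagrange.
The subgroups of order 2 are: {e, (1 2)}; {e, (1 3)}; {e, (2 3)}.
So G has 3 subgroups of order 2.

3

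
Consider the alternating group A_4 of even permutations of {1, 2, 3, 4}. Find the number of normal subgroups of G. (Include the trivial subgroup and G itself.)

3

G has 10 subgroups. Checking conjugation-invariance by order — order 1: 1/1 normal; order 2: 0/3 normal; order 3: 0/4 normal; order 4: 1/1 normal; order 12: 1/1 normal.
Total normal subgroups: 3.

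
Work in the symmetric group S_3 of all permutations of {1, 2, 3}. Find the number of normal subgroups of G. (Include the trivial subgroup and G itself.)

3

G has 6 subgroups. Checking conjugation-invariance by order — order 1: 1/1 normal; order 2: 0/3 normal; order 3: 1/1 normal; order 6: 1/1 normal.
Total normal subgroups: 3.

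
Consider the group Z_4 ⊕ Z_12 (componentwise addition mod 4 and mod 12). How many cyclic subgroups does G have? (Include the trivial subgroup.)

A cyclic subgroup of order d is generated by each of its φ(d) elements of order d, so the cyclic subgroups of order d number (#elements of order d)/φ(d).
Cyclic subgroups by order — order 1: 1; order 2: 3; order 3: 1; order 4: 6; order 6: 3; order 12: 6.
Total: 20.

20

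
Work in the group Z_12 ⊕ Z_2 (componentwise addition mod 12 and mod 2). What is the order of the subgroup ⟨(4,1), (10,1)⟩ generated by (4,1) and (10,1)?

12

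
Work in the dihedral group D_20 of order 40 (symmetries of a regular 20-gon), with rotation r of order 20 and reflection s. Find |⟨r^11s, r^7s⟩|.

10

|⟨r^11s⟩| = 2 and |⟨r^7s⟩| = 2, so |H| is a multiple of lcm(2, 2) = 2 and divides |G| = 40.
Closing under the operation: H = {e, r^4, r^8, r^12, r^16, r^3s, r^7s, r^11s, r^15s, r^19s}, so |H| = 10.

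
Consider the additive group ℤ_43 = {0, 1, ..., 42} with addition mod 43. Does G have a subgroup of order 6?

No

6 does not divide |G| = 43, so by Lagrange no subgroup of order 6 exists.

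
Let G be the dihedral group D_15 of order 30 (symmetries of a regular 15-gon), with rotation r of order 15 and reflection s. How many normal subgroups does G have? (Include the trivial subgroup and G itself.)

5

G has 28 subgroups. Checking conjugation-invariance by order — order 1: 1/1 normal; order 2: 0/15 normal; order 3: 1/1 normal; order 5: 1/1 normal; order 6: 0/5 normal; order 10: 0/3 normal; order 15: 1/1 normal; order 30: 1/1 normal.
Total normal subgroups: 5.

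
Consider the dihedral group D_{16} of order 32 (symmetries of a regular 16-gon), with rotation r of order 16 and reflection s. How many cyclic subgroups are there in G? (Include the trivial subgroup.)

A cyclic subgroup of order d is generated by each of its φ(d) elements of order d, so the cyclic subgroups of order d number (#elements of order d)/φ(d).
Cyclic subgroups by order — order 1: 1; order 2: 17; order 4: 1; order 8: 1; order 16: 1.
Total: 21.

21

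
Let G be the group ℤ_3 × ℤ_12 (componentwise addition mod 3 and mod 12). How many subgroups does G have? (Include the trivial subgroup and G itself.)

18

|G| = 36, so by Lagrange every subgroup order divides 36. Divisors: 1, 2, 3, 4, 6, 9, 12, 18, 36.
Subgroups by order — order 1: 1; order 2: 1; order 3: 4; order 4: 1; order 6: 4; order 9: 1; order 12: 4; order 18: 1; order 36: 1.
Total: 1 + 1 + 4 + 1 + 4 + 1 + 4 + 1 + 1 = 18.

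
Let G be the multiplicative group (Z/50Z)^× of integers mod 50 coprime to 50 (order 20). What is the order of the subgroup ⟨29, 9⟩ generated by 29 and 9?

10

|⟨29⟩| = 10 and |⟨9⟩| = 10, so |H| is a multiple of lcm(10, 10) = 10 and divides |G| = 20.
Closing under the operation: H = {1, 9, 11, 19, 21, 29, 31, 39, 41, 49}, so |H| = 10.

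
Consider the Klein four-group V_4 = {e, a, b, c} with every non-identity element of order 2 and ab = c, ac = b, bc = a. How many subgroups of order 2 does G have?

3

|G| = 4 and 2 | 4, so subgroups of order 2 are possible by Lagrange.
The subgroups of order 2 are: {e, a}; {e, b}; {e, c}.
So G has 3 subgroups of order 2.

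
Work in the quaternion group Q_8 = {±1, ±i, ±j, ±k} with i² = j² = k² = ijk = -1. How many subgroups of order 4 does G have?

|G| = 8 and 4 | 8, so subgroups of order 4 are possible by Lagrange.
The subgroups of order 4 are: {1, -1, i, -i}; {1, -1, j, -j}; {1, -1, k, -k}.
So G has 3 subgroups of order 4.

3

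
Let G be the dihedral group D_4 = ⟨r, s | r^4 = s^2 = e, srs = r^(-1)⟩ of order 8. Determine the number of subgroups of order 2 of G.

5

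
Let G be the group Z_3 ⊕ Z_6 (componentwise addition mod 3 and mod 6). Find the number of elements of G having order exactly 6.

8

An element (a,b) has order lcm(ord(a), ord(b)); count pairs with lcm equal to 6.
Enumerating gives 8 such elements.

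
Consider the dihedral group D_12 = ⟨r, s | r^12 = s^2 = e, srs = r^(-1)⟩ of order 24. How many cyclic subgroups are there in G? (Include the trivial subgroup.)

18

A cyclic subgroup of order d is generated by each of its φ(d) elements of order d, so the cyclic subgroups of order d number (#elements of order d)/φ(d).
Cyclic subgroups by order — order 1: 1; order 2: 13; order 3: 1; order 4: 1; order 6: 1; order 12: 1.
Total: 18.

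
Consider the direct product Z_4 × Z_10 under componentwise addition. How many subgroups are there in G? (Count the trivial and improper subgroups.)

|G| = 40, so by Lagrange every subgroup order divides 40. Divisors: 1, 2, 4, 5, 8, 10, 20, 40.
Subgroups by order — order 1: 1; order 2: 3; order 4: 3; order 5: 1; order 8: 1; order 10: 3; order 20: 3; order 40: 1.
Total: 1 + 3 + 3 + 1 + 1 + 3 + 3 + 1 = 16.

16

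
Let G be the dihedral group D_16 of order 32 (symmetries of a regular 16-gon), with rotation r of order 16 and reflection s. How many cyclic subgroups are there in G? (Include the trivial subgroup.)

Each element a generates a cyclic subgroup ⟨a⟩; distinct elements may generate the same one (a cyclic group of order d has φ(d) generators).
Cyclic subgroups by order — order 1: 1; order 2: 17; order 4: 1; order 8: 1; order 16: 1.
Total: 21.

21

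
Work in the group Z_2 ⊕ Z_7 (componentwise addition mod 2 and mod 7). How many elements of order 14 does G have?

6

An element (a,b) has order lcm(ord(a), ord(b)); count pairs with lcm equal to 14.
Enumerating gives 6 such elements.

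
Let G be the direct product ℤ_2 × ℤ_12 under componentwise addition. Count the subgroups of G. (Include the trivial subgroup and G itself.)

16

|G| = 24, so by Lagrange every subgroup order divides 24. Divisors: 1, 2, 3, 4, 6, 8, 12, 24.
Subgroups by order — order 1: 1; order 2: 3; order 3: 1; order 4: 3; order 6: 3; order 8: 1; order 12: 3; order 24: 1.
Total: 1 + 3 + 1 + 3 + 3 + 1 + 3 + 1 = 16.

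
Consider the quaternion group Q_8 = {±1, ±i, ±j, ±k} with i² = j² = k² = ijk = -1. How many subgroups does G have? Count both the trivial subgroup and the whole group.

|G| = 8, so by Lagrange every subgroup order divides 8. Divisors: 1, 2, 4, 8.
Subgroups by order — order 1: 1; order 2: 1; order 4: 3; order 8: 1.
Total: 1 + 1 + 3 + 1 = 6.

6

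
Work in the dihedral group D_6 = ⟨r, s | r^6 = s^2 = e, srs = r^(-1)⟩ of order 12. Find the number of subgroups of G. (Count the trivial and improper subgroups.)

|G| = 12, so by Lagrange every subgroup order divides 12. Divisors: 1, 2, 3, 4, 6, 12.
Subgroups by order — order 1: 1; order 2: 7; order 3: 1; order 4: 3; order 6: 3; order 12: 1.
Total: 1 + 7 + 1 + 3 + 3 + 1 = 16.

16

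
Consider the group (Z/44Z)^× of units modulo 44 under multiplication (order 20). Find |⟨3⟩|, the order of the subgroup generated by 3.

10

Compute successive powers of 3 mod 44: 3, 9, 27, 37, 23, 25, 31, 5, …; 3^10 ≡ 1 (mod 44).
So |⟨3⟩| = 10.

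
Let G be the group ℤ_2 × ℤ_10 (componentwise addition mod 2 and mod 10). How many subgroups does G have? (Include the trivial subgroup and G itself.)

|G| = 20, so by Lagrange every subgroup order divides 20. Divisors: 1, 2, 4, 5, 10, 20.
Subgroups by order — order 1: 1; order 2: 3; order 4: 1; order 5: 1; order 10: 3; order 20: 1.
Total: 1 + 3 + 1 + 1 + 3 + 1 = 10.

10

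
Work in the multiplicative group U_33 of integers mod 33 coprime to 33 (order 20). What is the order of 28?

Compute successive powers of 28 mod 33: 28, 25, 7, 31, 10, 16, 19, 4, …; 28^10 ≡ 1 (mod 33).
So |⟨28⟩| = 10.

10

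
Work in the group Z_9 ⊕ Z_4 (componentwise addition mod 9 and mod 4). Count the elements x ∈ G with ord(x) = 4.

2

An element (a,b) has order lcm(ord(a), ord(b)); count pairs with lcm equal to 4.
Enumerating gives 2 such elements.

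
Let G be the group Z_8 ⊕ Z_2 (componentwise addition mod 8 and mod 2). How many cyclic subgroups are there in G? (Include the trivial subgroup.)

8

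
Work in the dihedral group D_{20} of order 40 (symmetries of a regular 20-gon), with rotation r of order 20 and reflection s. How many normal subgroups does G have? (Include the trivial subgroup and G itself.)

9

G has 48 subgroups. Checking conjugation-invariance by order — order 1: 1/1 normal; order 2: 1/21 normal; order 4: 1/11 normal; order 5: 1/1 normal; order 8: 0/5 normal; order 10: 1/5 normal; order 20: 3/3 normal; order 40: 1/1 normal.
Total normal subgroups: 9.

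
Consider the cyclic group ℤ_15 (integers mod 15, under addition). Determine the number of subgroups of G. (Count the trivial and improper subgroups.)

4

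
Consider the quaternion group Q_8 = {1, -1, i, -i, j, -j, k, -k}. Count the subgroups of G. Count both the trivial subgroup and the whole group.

|G| = 8, so by Lagrange every subgroup order divides 8. Divisors: 1, 2, 4, 8.
Subgroups by order — order 1: 1; order 2: 1; order 4: 3; order 8: 1.
Total: 1 + 1 + 3 + 1 = 6.

6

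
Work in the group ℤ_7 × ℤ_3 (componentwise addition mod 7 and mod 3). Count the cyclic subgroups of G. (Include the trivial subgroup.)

4

Each element a generates a cyclic subgroup ⟨a⟩; distinct elements may generate the same one (a cyclic group of order d has φ(d) generators).
Cyclic subgroups by order — order 1: 1; order 3: 1; order 7: 1; order 21: 1.
Total: 4.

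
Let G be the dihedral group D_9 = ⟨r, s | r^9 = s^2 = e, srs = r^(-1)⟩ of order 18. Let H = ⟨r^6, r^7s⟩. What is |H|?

6

|⟨r^6⟩| = 3 and |⟨r^7s⟩| = 2, so |H| is a multiple of lcm(3, 2) = 6 and divides |G| = 18.
Closing under the operation: H = {e, r^3, r^6, rs, r^4s, r^7s}, so |H| = 6.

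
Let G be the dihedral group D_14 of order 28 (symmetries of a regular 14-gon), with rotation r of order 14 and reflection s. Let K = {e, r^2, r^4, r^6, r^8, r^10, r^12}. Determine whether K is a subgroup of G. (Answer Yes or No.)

|K| = 7 divides |G| = 28, consistent with Lagrange.
K contains the identity, every element's inverse is in K, and K is closed under ·: it is a subgroup.
In fact K = ⟨r^4⟩.

Yes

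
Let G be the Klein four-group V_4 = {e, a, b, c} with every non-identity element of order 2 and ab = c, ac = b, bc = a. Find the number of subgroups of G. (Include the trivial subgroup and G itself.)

|G| = 4, so by Lagrange every subgroup order divides 4. Divisors: 1, 2, 4.
Subgroups by order — order 1: 1; order 2: 3; order 4: 1.
Total: 1 + 3 + 1 = 5.

5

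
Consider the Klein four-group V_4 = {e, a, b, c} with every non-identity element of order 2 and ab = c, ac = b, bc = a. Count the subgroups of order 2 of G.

3

|G| = 4 and 2 | 4, so subgroups of order 2 are possible by Lagrange.
The subgroups of order 2 are: {e, a}; {e, b}; {e, c}.
So G has 3 subgroups of order 2.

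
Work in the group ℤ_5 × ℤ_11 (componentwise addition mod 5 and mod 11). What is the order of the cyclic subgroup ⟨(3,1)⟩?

The order of (3,1) in Z_5 × Z_11 is lcm(ord(3) in Z_5, ord(1) in Z_11).
ord(3) = 5 and ord(1) = 11, so |⟨(3,1)⟩| = lcm(5, 11) = 55.

55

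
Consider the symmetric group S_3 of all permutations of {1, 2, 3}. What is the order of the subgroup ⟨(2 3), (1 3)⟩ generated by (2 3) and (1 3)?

|⟨(2 3)⟩| = 2 and |⟨(1 3)⟩| = 2, so |H| is a multiple of lcm(2, 2) = 2 and divides |G| = 6.
Closing {(2 3), (1 3)} under the group operation gives all of G, so |H| = 6.

6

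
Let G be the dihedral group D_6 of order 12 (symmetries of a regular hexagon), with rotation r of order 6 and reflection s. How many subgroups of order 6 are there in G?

3

|G| = 12 and 6 | 12, so subgroups of order 6 are possible by Lagrange.
The subgroups of order 6 are: {e, r, r^2, r^3, r^4, r^5}; {e, r^2, r^4, s, r^2s, r^4s}; {e, r^2, r^4, rs, r^3s, r^5s}.
So G has 3 subgroups of order 6.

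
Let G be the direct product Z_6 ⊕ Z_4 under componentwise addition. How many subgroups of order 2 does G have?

|G| = 24 and 2 | 24, so subgroups of order 2 are possible by Lagrange.
The subgroups of order 2 are: {(0,0), (0,2)}; {(0,0), (3,0)}; {(0,0), (3,2)}.
So G has 3 subgroups of order 2.

3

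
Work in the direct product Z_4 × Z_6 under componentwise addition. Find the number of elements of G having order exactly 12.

8

An element (a,b) has order lcm(ord(a), ord(b)); count pairs with lcm equal to 12.
Enumerating gives 8 such elements.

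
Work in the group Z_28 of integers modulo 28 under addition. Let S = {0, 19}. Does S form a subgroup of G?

No

19 ∈ S but its inverse 9 ∉ S, so S is not a subgroup.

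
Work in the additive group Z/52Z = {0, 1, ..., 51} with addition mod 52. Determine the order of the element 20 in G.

13

In Z/52Z, the order of an element a is n/gcd(a, n).
gcd(20, 52) = 4, so |⟨20⟩| = 52/4 = 13.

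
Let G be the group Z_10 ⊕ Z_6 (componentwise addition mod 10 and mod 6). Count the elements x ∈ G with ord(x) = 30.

24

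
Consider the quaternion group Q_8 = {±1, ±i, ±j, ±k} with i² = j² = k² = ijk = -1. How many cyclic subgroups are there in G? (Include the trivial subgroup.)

5

Group the elements of G by the cyclic subgroup they generate; each cyclic subgroup of order d accounts for φ(d) elements.
Cyclic subgroups by order — order 1: 1; order 2: 1; order 4: 3.
Total: 5.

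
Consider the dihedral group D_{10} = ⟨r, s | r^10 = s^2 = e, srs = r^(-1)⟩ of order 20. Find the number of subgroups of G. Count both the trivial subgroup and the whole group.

|G| = 20, so by Lagrange every subgroup order divides 20. Divisors: 1, 2, 4, 5, 10, 20.
Subgroups by order — order 1: 1; order 2: 11; order 4: 5; order 5: 1; order 10: 3; order 20: 1.
Total: 1 + 11 + 5 + 1 + 3 + 1 = 22.

22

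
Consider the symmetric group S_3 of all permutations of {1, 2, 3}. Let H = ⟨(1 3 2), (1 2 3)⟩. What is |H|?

|⟨(1 3 2)⟩| = 3 and |⟨(1 2 3)⟩| = 3, so |H| is a multiple of lcm(3, 3) = 3 and divides |G| = 6.
Closing under the operation: H = {e, (1 2 3), (1 3 2)}, so |H| = 3.

3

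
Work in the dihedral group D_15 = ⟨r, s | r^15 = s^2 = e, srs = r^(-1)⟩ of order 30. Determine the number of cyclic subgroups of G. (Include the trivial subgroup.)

A cyclic subgroup of order d is generated by each of its φ(d) elements of order d, so the cyclic subgroups of order d number (#elements of order d)/φ(d).
Cyclic subgroups by order — order 1: 1; order 2: 15; order 3: 1; order 5: 1; order 15: 1.
Total: 19.

19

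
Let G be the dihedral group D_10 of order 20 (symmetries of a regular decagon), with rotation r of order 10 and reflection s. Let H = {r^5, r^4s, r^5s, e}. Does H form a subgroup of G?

No

Closure fails: r^5 · r^5s = s ∉ H. So H is not a subgroup.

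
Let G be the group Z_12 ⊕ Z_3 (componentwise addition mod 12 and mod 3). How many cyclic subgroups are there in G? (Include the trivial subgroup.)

Group the elements of G by the cyclic subgroup they generate; each cyclic subgroup of order d accounts for φ(d) elements.
Cyclic subgroups by order — order 1: 1; order 2: 1; order 3: 4; order 4: 1; order 6: 4; order 12: 4.
Total: 15.

15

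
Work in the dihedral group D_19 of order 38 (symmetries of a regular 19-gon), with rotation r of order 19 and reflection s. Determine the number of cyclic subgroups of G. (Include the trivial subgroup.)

A cyclic subgroup of order d is generated by each of its φ(d) elements of order d, so the cyclic subgroups of order d number (#elements of order d)/φ(d).
Cyclic subgroups by order — order 1: 1; order 2: 19; order 19: 1.
Total: 21.

21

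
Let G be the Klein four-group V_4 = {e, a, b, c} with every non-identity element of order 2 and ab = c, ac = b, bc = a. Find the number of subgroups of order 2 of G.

3

|G| = 4 and 2 | 4, so subgroups of order 2 are possible by Lagrange.
The subgroups of order 2 are: {e, a}; {e, b}; {e, c}.
So G has 3 subgroups of order 2.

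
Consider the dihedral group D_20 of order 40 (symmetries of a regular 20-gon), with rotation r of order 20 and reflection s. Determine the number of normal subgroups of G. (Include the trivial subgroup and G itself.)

9

G has 48 subgroups. Checking conjugation-invariance by order — order 1: 1/1 normal; order 2: 1/21 normal; order 4: 1/11 normal; order 5: 1/1 normal; order 8: 0/5 normal; order 10: 1/5 normal; order 20: 3/3 normal; order 40: 1/1 normal.
Total normal subgroups: 9.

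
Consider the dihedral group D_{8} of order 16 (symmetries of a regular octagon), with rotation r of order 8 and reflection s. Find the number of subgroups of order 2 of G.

9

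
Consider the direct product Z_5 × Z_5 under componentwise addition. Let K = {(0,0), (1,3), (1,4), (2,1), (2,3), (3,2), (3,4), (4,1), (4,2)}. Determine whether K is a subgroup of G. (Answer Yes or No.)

No

|K| = 9 does not divide |G| = 25, so by Lagrange K is not a subgroup.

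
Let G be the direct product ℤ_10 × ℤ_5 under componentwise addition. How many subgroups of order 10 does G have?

6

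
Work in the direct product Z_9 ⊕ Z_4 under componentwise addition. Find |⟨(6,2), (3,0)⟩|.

|⟨(6,2)⟩| = 6 and |⟨(3,0)⟩| = 3, so |H| is a multiple of lcm(6, 3) = 6 and divides |G| = 36.
Closing under the operation: H = {(0,0), (0,2), (3,0), (3,2), (6,0), (6,2)}, so |H| = 6.

6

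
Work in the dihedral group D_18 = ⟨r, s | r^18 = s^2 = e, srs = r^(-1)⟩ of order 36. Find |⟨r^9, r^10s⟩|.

4

|⟨r^9⟩| = 2 and |⟨r^10s⟩| = 2, so |H| is a multiple of lcm(2, 2) = 2 and divides |G| = 36.
Closing under the operation: H = {e, r^9, rs, r^10s}, so |H| = 4.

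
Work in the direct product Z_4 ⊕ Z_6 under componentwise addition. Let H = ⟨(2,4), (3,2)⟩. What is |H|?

12

|⟨(2,4)⟩| = 6 and |⟨(3,2)⟩| = 12, so |H| is a multiple of lcm(6, 12) = 12 and divides |G| = 24.
Closing under the operation: H = {(0,0), (0,2), (0,4), (1,0), (1,2), (1,4), (2,0), (2,2), (2,4), (3,0), (3,2), (3,4)}, so |H| = 12.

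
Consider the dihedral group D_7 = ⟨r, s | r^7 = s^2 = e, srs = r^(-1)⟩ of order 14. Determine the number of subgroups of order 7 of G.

|G| = 14 and 7 | 14, so subgroups of order 7 are possible by Lagrange.
The subgroups of order 7 are: {e, r, r^2, r^3, r^4, r^5, r^6}.
So G has 1 subgroup of order 7.

1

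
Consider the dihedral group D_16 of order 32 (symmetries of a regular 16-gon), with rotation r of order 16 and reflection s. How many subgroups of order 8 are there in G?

5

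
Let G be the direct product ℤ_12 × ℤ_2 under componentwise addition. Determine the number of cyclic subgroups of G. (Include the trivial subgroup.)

12

Group the elements of G by the cyclic subgroup they generate; each cyclic subgroup of order d accounts for φ(d) elements.
Cyclic subgroups by order — order 1: 1; order 2: 3; order 3: 1; order 4: 2; order 6: 3; order 12: 2.
Total: 12.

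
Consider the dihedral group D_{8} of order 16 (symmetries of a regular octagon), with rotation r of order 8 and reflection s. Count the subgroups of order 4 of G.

|G| = 16 and 4 | 16, so subgroups of order 4 are possible by Lagrange.
The subgroups of order 4 are: {e, r^2, r^4, r^6}; {e, r^4, r^2s, r^6s}; {e, r^4, r^3s, r^7s}; {e, r^4, s, r^4s}; … (5 in all).
So G has 5 subgroups of order 4.

5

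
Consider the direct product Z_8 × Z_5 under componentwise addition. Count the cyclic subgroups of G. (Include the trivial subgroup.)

8

Each element a generates a cyclic subgroup ⟨a⟩; distinct elements may generate the same one (a cyclic group of order d has φ(d) generators).
Cyclic subgroups by order — order 1: 1; order 2: 1; order 4: 1; order 5: 1; order 8: 1; order 10: 1; order 20: 1; order 40: 1.
Total: 8.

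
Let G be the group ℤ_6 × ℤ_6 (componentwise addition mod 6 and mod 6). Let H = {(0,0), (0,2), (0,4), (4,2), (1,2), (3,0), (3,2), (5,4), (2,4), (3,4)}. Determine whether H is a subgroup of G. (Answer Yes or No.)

|H| = 10 does not divide |G| = 36, so by Lagrange H is not a subgroup.

No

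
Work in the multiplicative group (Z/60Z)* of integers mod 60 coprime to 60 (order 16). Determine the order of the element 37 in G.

4

Compute successive powers of 37 mod 60: 37, 49, 13, 1; 37^4 ≡ 1 (mod 60).
So |⟨37⟩| = 4.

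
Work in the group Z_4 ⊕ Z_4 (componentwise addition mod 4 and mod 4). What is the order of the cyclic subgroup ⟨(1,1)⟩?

The order of (1,1) in Z_4 × Z_4 is lcm(ord(1) in Z_4, ord(1) in Z_4).
ord(1) = 4 and ord(1) = 4, so |⟨(1,1)⟩| = lcm(4, 4) = 4.

4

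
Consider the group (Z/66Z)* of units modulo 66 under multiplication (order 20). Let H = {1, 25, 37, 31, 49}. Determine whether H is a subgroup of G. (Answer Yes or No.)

Yes

|H| = 5 divides |G| = 20, consistent with Lagrange.
H contains the identity, every element's inverse is in H, and H is closed under ·: it is a subgroup.
In fact H = ⟨49⟩.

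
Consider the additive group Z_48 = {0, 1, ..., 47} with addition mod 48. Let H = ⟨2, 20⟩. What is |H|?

24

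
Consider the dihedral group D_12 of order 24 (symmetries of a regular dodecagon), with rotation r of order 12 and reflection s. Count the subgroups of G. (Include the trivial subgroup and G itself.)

34

|G| = 24, so by Lagrange every subgroup order divides 24. Divisors: 1, 2, 3, 4, 6, 8, 12, 24.
Subgroups by order — order 1: 1; order 2: 13; order 3: 1; order 4: 7; order 6: 5; order 8: 3; order 12: 3; order 24: 1.
Total: 1 + 13 + 1 + 7 + 5 + 3 + 3 + 1 = 34.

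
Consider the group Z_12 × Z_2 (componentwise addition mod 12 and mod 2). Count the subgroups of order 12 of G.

|G| = 24 and 12 | 24, so subgroups of order 12 are possible by Lagrange.
The subgroups of order 12 are: {(0,0), (0,1), (2,0), (2,1), (4,0), (4,1), (6,0), (6,1), (8,0), (8,1), (10,0), (10,1)}; {(0,0), (1,0), (2,0), (3,0), (4,0), (5,0), (6,0), (7,0), (8,0), (9,0), (10,0), (11,0)}; {(0,0), (1,1), (2,0), (3,1), (4,0), (5,1), (6,0), (7,1), (8,0), (9,1), (10,0), (11,1)}.
So G has 3 subgroups of order 12.

3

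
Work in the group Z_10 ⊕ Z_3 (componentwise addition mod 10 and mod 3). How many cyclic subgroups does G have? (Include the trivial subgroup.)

8

A cyclic subgroup of order d is generated by each of its φ(d) elements of order d, so the cyclic subgroups of order d number (#elements of order d)/φ(d).
Cyclic subgroups by order — order 1: 1; order 2: 1; order 3: 1; order 5: 1; order 6: 1; order 10: 1; order 15: 1; order 30: 1.
Total: 8.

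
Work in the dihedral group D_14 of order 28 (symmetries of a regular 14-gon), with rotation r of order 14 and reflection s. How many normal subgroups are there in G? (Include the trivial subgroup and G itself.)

7

G has 28 subgroups. Checking conjugation-invariance by order — order 1: 1/1 normal; order 2: 1/15 normal; order 4: 0/7 normal; order 7: 1/1 normal; order 14: 3/3 normal; order 28: 1/1 normal.
Total normal subgroups: 7.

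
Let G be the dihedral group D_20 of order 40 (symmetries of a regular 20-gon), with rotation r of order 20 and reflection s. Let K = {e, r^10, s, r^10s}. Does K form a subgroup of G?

|K| = 4 divides |G| = 40, consistent with Lagrange.
K contains the identity, every element's inverse is in K, and K is closed under ·: it is a subgroup.

Yes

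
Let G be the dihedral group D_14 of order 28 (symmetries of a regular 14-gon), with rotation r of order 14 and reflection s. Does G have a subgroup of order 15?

No

15 does not divide |G| = 28, so by Lagrange no subgroup of order 15 exists.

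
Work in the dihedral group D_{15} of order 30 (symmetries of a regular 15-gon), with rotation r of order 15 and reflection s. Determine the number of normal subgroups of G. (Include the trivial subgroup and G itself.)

G has 28 subgroups. Checking conjugation-invariance by order — order 1: 1/1 normal; order 2: 0/15 normal; order 3: 1/1 normal; order 5: 1/1 normal; order 6: 0/5 normal; order 10: 0/3 normal; order 15: 1/1 normal; order 30: 1/1 normal.
Total normal subgroups: 5.

5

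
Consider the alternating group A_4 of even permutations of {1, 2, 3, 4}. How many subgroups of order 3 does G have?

4

|G| = 12 and 3 | 12, so subgroups of order 3 are possible by Lagrange.
The subgroups of order 3 are: {e, (1 2 3), (1 3 2)}; {e, (1 2 4), (1 4 2)}; {e, (1 3 4), (1 4 3)}; {e, (2 3 4), (2 4 3)}.
So G has 4 subgroups of order 3.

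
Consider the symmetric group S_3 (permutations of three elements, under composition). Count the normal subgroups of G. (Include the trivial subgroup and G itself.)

G has 6 subgroups. Checking conjugation-invariance by order — order 1: 1/1 normal; order 2: 0/3 normal; order 3: 1/1 normal; order 6: 1/1 normal.
Total normal subgroups: 3.

3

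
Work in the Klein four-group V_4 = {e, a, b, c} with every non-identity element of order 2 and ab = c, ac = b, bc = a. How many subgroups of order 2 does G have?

|G| = 4 and 2 | 4, so subgroups of order 2 are possible by Lagrange.
The subgroups of order 2 are: {e, a}; {e, b}; {e, c}.
So G has 3 subgroups of order 2.

3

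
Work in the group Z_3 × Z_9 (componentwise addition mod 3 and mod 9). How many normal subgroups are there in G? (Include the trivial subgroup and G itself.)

G is abelian, so every subgroup is normal.
G has 10 subgroups in total, hence 10 normal subgroups.

10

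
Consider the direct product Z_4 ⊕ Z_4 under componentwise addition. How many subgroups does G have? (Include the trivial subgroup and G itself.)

|G| = 16, so by Lagrange every subgroup order divides 16. Divisors: 1, 2, 4, 8, 16.
Subgroups by order — order 1: 1; order 2: 3; order 4: 7; order 8: 3; order 16: 1.
Total: 1 + 3 + 7 + 3 + 1 = 15.

15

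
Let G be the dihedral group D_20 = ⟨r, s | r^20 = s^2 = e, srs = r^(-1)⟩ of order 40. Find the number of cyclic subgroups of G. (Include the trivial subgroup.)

26

Group the elements of G by the cyclic subgroup they generate; each cyclic subgroup of order d accounts for φ(d) elements.
Cyclic subgroups by order — order 1: 1; order 2: 21; order 4: 1; order 5: 1; order 10: 1; order 20: 1.
Total: 26.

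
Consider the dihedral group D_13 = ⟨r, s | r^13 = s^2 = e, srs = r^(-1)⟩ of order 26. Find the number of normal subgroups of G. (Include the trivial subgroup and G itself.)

3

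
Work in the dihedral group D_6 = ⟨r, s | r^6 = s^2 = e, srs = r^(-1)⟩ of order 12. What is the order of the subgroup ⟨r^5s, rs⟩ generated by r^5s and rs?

|⟨r^5s⟩| = 2 and |⟨rs⟩| = 2, so |H| is a multiple of lcm(2, 2) = 2 and divides |G| = 12.
Closing under the operation: H = {e, r^2, r^4, rs, r^3s, r^5s}, so |H| = 6.

6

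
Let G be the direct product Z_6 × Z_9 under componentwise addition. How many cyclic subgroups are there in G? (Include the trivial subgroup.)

A cyclic subgroup of order d is generated by each of its φ(d) elements of order d, so the cyclic subgroups of order d number (#elements of order d)/φ(d).
Cyclic subgroups by order — order 1: 1; order 2: 1; order 3: 4; order 6: 4; order 9: 3; order 18: 3.
Total: 16.

16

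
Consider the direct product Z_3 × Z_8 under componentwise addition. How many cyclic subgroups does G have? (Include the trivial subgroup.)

8

Each element a generates a cyclic subgroup ⟨a⟩; distinct elements may generate the same one (a cyclic group of order d has φ(d) generators).
Cyclic subgroups by order — order 1: 1; order 2: 1; order 3: 1; order 4: 1; order 6: 1; order 8: 1; order 12: 1; order 24: 1.
Total: 8.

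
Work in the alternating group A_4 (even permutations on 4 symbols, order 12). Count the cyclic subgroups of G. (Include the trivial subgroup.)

8

Group the elements of G by the cyclic subgroup they generate; each cyclic subgroup of order d accounts for φ(d) elements.
Cyclic subgroups by order — order 1: 1; order 2: 3; order 3: 4.
Total: 8.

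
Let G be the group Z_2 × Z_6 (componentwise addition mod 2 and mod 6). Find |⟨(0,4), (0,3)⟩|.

6

|⟨(0,4)⟩| = 3 and |⟨(0,3)⟩| = 2, so |H| is a multiple of lcm(3, 2) = 6 and divides |G| = 12.
Closing under the operation: H = {(0,0), (0,1), (0,2), (0,3), (0,4), (0,5)}, so |H| = 6.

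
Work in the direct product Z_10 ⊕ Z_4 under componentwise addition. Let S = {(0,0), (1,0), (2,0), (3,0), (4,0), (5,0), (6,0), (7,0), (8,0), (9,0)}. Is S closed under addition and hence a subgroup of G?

Yes

|S| = 10 divides |G| = 40, consistent with Lagrange.
S contains the identity, every element's inverse is in S, and S is closed under +: it is a subgroup.
In fact S = ⟨(9,0)⟩.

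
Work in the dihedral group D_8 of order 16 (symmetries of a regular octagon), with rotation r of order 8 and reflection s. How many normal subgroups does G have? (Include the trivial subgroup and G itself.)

G has 19 subgroups. Checking conjugation-invariance by order — order 1: 1/1 normal; order 2: 1/9 normal; order 4: 1/5 normal; order 8: 3/3 normal; order 16: 1/1 normal.
Total normal subgroups: 7.

7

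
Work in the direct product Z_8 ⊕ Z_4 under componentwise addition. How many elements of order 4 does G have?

12

An element (a,b) has order lcm(ord(a), ord(b)); count pairs with lcm equal to 4.
Enumerating gives 12 such elements.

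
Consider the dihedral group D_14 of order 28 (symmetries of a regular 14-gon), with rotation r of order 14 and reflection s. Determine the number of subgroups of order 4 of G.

7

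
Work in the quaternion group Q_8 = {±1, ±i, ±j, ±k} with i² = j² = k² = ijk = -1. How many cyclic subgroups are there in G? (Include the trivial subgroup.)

Group the elements of G by the cyclic subgroup they generate; each cyclic subgroup of order d accounts for φ(d) elements.
Cyclic subgroups by order — order 1: 1; order 2: 1; order 4: 3.
Total: 5.

5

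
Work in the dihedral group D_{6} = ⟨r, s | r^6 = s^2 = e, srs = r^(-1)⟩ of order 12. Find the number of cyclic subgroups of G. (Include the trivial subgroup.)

10

A cyclic subgroup of order d is generated by each of its φ(d) elements of order d, so the cyclic subgroups of order d number (#elements of order d)/φ(d).
Cyclic subgroups by order — order 1: 1; order 2: 7; order 3: 1; order 6: 1.
Total: 10.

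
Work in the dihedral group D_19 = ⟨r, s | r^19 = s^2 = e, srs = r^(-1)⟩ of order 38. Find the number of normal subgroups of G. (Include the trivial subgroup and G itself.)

3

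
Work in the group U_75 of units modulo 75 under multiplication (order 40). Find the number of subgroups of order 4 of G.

3

|G| = 40 and 4 | 40, so subgroups of order 4 are possible by Lagrange.
The subgroups of order 4 are: {1, 26, 49, 74}; {1, 32, 49, 68}; {1, 7, 43, 49}.
So G has 3 subgroups of order 4.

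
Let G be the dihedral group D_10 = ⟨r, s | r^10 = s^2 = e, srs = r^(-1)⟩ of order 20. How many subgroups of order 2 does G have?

11

|G| = 20 and 2 | 20, so subgroups of order 2 are possible by Lagrange.
The subgroups of order 2 are: {e, r^2s}; {e, r^3s}; {e, r^4s}; {e, r^5}; … (11 in all).
So G has 11 subgroups of order 2.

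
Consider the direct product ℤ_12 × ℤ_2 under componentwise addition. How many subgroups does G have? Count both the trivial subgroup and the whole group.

|G| = 24, so by Lagrange every subgroup order divides 24. Divisors: 1, 2, 3, 4, 6, 8, 12, 24.
Subgroups by order — order 1: 1; order 2: 3; order 3: 1; order 4: 3; order 6: 3; order 8: 1; order 12: 3; order 24: 1.
Total: 1 + 3 + 1 + 3 + 3 + 1 + 3 + 1 = 16.

16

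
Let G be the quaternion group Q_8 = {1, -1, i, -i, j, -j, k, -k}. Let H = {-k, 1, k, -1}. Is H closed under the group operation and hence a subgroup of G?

Yes

|H| = 4 divides |G| = 8, consistent with Lagrange.
H contains the identity, every element's inverse is in H, and H is closed under ·: it is a subgroup.
In fact H = ⟨-k⟩.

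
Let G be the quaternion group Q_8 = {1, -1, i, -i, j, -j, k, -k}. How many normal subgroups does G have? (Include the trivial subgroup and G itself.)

G has 6 subgroups. Checking conjugation-invariance by order — order 1: 1/1 normal; order 2: 1/1 normal; order 4: 3/3 normal; order 8: 1/1 normal.
Total normal subgroups: 6.

6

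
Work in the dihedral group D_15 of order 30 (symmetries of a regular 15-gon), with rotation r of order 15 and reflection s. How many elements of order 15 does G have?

The elements of order 15 are: r, r^2, r^4, r^7, r^8, r^11, r^13, r^14.
That's 8.

8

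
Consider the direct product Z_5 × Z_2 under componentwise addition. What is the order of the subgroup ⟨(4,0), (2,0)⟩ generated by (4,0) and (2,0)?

5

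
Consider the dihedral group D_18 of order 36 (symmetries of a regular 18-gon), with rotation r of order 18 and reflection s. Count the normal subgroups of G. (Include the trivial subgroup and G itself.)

9

G has 45 subgroups. Checking conjugation-invariance by order — order 1: 1/1 normal; order 2: 1/19 normal; order 3: 1/1 normal; order 4: 0/9 normal; order 6: 1/7 normal; order 9: 1/1 normal; order 12: 0/3 normal; order 18: 3/3 normal; order 36: 1/1 normal.
Total normal subgroups: 9.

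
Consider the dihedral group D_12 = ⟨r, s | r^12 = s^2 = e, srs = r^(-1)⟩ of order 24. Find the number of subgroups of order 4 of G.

|G| = 24 and 4 | 24, so subgroups of order 4 are possible by Lagrange.
The subgroups of order 4 are: {e, r^6, r^4s, r^10s}; {e, r^6, r^5s, r^11s}; {e, r^6, r^2s, r^8s}; {e, r^3, r^6, r^9}; … (7 in all).
So G has 7 subgroups of order 4.

7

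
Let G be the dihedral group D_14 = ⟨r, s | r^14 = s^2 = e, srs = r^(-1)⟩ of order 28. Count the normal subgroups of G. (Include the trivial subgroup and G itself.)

G has 28 subgroups. Checking conjugation-invariance by order — order 1: 1/1 normal; order 2: 1/15 normal; order 4: 0/7 normal; order 7: 1/1 normal; order 14: 3/3 normal; order 28: 1/1 normal.
Total normal subgroups: 7.

7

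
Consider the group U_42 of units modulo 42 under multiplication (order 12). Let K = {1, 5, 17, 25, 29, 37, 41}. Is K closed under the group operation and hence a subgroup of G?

|K| = 7 does not divide |G| = 12, so by Lagrange K is not a subgroup.

No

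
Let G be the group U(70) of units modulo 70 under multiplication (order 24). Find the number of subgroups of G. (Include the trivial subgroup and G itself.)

16

|G| = 24, so by Lagrange every subgroup order divides 24. Divisors: 1, 2, 3, 4, 6, 8, 12, 24.
Subgroups by order — order 1: 1; order 2: 3; order 3: 1; order 4: 3; order 6: 3; order 8: 1; order 12: 3; order 24: 1.
Total: 1 + 3 + 1 + 3 + 3 + 1 + 3 + 1 = 16.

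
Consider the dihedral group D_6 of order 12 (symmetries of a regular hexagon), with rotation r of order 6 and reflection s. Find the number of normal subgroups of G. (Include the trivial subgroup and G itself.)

7

G has 16 subgroups. Checking conjugation-invariance by order — order 1: 1/1 normal; order 2: 1/7 normal; order 3: 1/1 normal; order 4: 0/3 normal; order 6: 3/3 normal; order 12: 1/1 normal.
Total normal subgroups: 7.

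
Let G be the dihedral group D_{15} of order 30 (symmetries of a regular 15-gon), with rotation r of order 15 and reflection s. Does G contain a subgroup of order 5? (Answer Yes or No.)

5 | 30. A subgroup of order 5 is {e, r^3, r^6, r^9, r^12}.

Yes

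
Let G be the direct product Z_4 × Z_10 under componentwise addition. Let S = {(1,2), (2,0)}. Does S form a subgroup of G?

The identity (0,0) ∉ S, so S is not a subgroup.

No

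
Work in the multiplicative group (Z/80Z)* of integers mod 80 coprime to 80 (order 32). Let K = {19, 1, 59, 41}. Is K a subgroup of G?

Yes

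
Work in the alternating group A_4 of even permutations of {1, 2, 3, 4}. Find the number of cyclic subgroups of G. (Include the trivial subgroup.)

A cyclic subgroup of order d is generated by each of its φ(d) elements of order d, so the cyclic subgroups of order d number (#elements of order d)/φ(d).
Cyclic subgroups by order — order 1: 1; order 2: 3; order 3: 4.
Total: 8.

8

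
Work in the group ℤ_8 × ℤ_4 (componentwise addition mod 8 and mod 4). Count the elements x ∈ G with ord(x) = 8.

An element (a,b) has order lcm(ord(a), ord(b)); count pairs with lcm equal to 8.
Enumerating gives 16 such elements.

16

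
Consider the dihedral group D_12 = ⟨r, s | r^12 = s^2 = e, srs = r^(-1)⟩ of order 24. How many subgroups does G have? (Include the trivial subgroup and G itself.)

|G| = 24, so by Lagrange every subgroup order divides 24. Divisors: 1, 2, 3, 4, 6, 8, 12, 24.
Subgroups by order — order 1: 1; order 2: 13; order 3: 1; order 4: 7; order 6: 5; order 8: 3; order 12: 3; order 24: 1.
Total: 1 + 13 + 1 + 7 + 5 + 3 + 3 + 1 = 34.

34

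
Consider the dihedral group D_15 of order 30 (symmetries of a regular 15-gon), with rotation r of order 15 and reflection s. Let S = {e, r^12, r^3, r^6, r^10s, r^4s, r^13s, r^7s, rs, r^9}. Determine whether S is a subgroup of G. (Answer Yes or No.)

|S| = 10 divides |G| = 30, consistent with Lagrange.
S contains the identity, every element's inverse is in S, and S is closed under ·: it is a subgroup.

Yes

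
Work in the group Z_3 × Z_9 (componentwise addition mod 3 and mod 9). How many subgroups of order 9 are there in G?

4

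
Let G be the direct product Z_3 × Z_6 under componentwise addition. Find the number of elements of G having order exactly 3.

An element (a,b) has order lcm(ord(a), ord(b)); count pairs with lcm equal to 3.
Enumerating gives 8 such elements.

8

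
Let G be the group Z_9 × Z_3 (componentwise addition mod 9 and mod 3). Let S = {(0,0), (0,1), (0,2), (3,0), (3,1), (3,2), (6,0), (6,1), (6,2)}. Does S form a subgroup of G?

|S| = 9 divides |G| = 27, consistent with Lagrange.
S contains the identity, every element's inverse is in S, and S is closed under +: it is a subgroup.

Yes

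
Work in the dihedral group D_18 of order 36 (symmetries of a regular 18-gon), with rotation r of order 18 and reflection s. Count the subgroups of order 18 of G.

|G| = 36 and 18 | 36, so subgroups of order 18 are possible by Lagrange.
The subgroups of order 18 are: {e, r, r^2, r^3, r^4, r^5, r^6, r^7, r^8, r^9, r^10, r^11, r^12, r^13, r^14, r^15, r^16, r^17}; {e, r^2, r^4, r^6, r^8, r^10, r^12, r^14, r^16, s, r^2s, r^4s, r^6s, r^8s, r^10s, r^12s, r^14s, r^16s}; {e, r^2, r^4, r^6, r^8, r^10, r^12, r^14, r^16, rs, r^3s, r^5s, r^7s, r^9s, r^11s, r^13s, r^15s, r^17s}.
So G has 3 subgroups of order 18.

3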